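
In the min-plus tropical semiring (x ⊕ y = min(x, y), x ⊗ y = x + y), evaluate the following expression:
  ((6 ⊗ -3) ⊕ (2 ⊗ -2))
((6 ⊗ -3) ⊕ (2 ⊗ -2)) = 0

Expand innermost to outermost. Recall ⊕ takes the minimum of its arguments and ⊗ takes their sum. Working out the expression ((6 ⊗ -3) ⊕ (2 ⊗ -2)) gives 0.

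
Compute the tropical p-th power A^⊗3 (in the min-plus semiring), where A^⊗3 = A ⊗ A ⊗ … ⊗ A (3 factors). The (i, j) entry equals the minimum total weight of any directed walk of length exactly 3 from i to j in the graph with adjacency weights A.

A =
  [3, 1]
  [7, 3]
A^⊗3 =
  [9, 7]
  [13, 9]

Each entry (A^⊗3)_ij equals the minimum over all length-3 walks i = v_0 → v_1 → … → v_3 = j of Σ_t A[v_t][v_{t+1}]. For example, for (i, j) = (0, 1) we minimise over 4 possible intermediate vertex sequences; the minimum is 7, attained along the walk 0 → 0 → 0 → 1.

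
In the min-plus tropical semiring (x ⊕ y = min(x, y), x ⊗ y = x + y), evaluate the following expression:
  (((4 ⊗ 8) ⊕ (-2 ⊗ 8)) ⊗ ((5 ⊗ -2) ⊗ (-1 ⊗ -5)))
(((4 ⊗ 8) ⊕ (-2 ⊗ 8)) ⊗ ((5 ⊗ -2) ⊗ (-1 ⊗ -5))) = 3

Expand innermost to outermost. Recall ⊕ takes the minimum of its arguments and ⊗ takes their sum. Working out the expression (((4 ⊗ 8) ⊕ (-2 ⊗ 8)) ⊗ ((5 ⊗ -2) ⊗ (-1 ⊗ -5))) gives 3.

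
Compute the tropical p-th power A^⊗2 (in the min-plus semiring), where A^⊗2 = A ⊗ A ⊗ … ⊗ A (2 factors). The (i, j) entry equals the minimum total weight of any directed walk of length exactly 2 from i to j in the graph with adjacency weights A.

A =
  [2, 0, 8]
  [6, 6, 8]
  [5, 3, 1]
A^⊗2 =
  [4, 2, 8]
  [8, 6, 9]
  [6, 4, 2]

Each entry (A^⊗2)_ij equals the minimum over all length-2 walks i = v_0 → v_1 → … → v_2 = j of Σ_t A[v_t][v_{t+1}]. For example, for (i, j) = (0, 2) we minimise over 3 possible intermediate vertex sequences; the minimum is 8, attained along the walk 0 → 1 → 2.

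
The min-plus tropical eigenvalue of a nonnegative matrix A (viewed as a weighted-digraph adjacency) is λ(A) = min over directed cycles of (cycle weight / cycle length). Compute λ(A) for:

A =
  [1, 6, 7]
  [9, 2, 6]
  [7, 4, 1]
λ(A) = 1

Enumerate directed cycles and compute their means (weight / length). Sample:
  cycle 0 → 0: weight = 1, length = 1, mean = 1/1 ≈ 1.000
  cycle 1 → 1: weight = 2, length = 1, mean = 2/1 ≈ 2.000
  cycle 2 → 2: weight = 1, length = 1, mean = 1/1 ≈ 1.000
  cycle 0 → 1 → 0: weight = 15, length = 2, mean = 15/2 ≈ 7.500
  cycle 0 → 2 → 0: weight = 14, length = 2, mean = 14/2 ≈ 7.000
  cycle 1 → 0 → 1: weight = 15, length = 2, mean = 15/2 ≈ 7.500
Minimum mean = 1.000, attained e.g. along the cycle 0 → 0 with weight 1 and length 1. So λ(A) = 1/1 = 1.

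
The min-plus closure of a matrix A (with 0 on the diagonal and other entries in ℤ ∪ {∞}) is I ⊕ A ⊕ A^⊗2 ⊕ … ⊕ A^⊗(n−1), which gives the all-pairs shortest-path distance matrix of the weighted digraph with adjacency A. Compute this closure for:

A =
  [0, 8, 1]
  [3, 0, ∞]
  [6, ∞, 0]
Closure =
  [0, 8, 1]
  [3, 0, 4]
  [6, 14, 0]

This is the Floyd-Warshall all-pairs shortest-path computation. For each intermediate vertex k = 0, 1, …, 2, update dist[i][j] ← min(dist[i][j], dist[i][k] + dist[k][j]). The final matrix gives, for each (i, j), the minimum total weight of any directed path from i to j (possibly empty when i = j).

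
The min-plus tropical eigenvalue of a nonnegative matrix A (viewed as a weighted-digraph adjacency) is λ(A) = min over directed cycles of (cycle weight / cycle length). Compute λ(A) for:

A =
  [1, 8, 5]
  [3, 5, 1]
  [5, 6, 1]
λ(A) = 1

Enumerate directed cycles and compute their means (weight / length). Sample:
  cycle 0 → 0: weight = 1, length = 1, mean = 1/1 ≈ 1.000
  cycle 1 → 1: weight = 5, length = 1, mean = 5/1 ≈ 5.000
  cycle 2 → 2: weight = 1, length = 1, mean = 1/1 ≈ 1.000
  cycle 0 → 1 → 0: weight = 11, length = 2, mean = 11/2 ≈ 5.500
  cycle 0 → 2 → 0: weight = 10, length = 2, mean = 10/2 ≈ 5.000
  cycle 1 → 0 → 1: weight = 11, length = 2, mean = 11/2 ≈ 5.500
Minimum mean = 1.000, attained e.g. along the cycle 0 → 0 with weight 1 and length 1. So λ(A) = 1/1 = 1.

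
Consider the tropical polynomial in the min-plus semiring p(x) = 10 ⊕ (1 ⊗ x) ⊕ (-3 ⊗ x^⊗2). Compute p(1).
p(1) = -1

A tropical monomial a ⊗ x^⊗i evaluates to a + i · x. Evaluating each term at x = 1:
  Term 0 contributes 10 + 0 · 1 = 10
  Term 1 contributes 1 + 1 · 1 = 2
  Term 2 contributes -3 + 2 · 1 = -1
p(1) = ⊕ of these = min[10, 2, -1] = -1.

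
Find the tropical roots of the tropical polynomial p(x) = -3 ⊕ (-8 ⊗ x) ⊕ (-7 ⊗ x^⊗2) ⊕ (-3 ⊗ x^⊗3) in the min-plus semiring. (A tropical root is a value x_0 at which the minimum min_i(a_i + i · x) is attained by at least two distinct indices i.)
Roots: {-4, -1, 5}

Each tropical root is a break point of the lower envelope of the lines y = a_i + i · x (there are 4 lines, with slopes 0, 1, ..., 3). Only the lines that attain the minimum somewhere contribute to roots; other lines are dominated. Here the surviving (envelope) indices are i = 3, i = 2, i = 1, i = 0.
Intersections between consecutive envelope lines give the roots: for adjacent envelope indices i < j the intersection is x = (a_i − a_j) / (j − i). Reading off the sorted break points: {-4, -1, 5}.
Verification: at each break x_0, at least two indices attain the minimum of min_i(a_i + i · x_0).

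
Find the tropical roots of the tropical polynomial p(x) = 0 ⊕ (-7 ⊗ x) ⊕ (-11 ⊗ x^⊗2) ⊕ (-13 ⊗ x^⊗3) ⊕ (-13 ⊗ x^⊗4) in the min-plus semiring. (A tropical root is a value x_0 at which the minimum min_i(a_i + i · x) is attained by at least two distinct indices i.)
Roots: {0, 2, 4, 7}

Each tropical root is a break point of the lower envelope of the lines y = a_i + i · x (there are 5 lines, with slopes 0, 1, ..., 4). Only the lines that attain the minimum somewhere contribute to roots; other lines are dominated. Here the surviving (envelope) indices are i = 4, i = 3, i = 2, i = 1, i = 0.
Intersections between consecutive envelope lines give the roots: for adjacent envelope indices i < j the intersection is x = (a_i − a_j) / (j − i). Reading off the sorted break points: {0, 2, 4, 7}.
Verification: at each break x_0, at least two indices attain the minimum of min_i(a_i + i · x_0).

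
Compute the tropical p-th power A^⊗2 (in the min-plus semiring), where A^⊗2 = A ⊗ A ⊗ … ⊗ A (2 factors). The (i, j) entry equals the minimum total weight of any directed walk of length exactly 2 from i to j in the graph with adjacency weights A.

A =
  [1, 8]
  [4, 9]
A^⊗2 =
  [2, 9]
  [5, 12]

Each entry (A^⊗2)_ij equals the minimum over all length-2 walks i = v_0 → v_1 → … → v_2 = j of Σ_t A[v_t][v_{t+1}]. For example, for (i, j) = (0, 1) we minimise over 2 possible intermediate vertex sequences; the minimum is 9, attained along the walk 0 → 0 → 1.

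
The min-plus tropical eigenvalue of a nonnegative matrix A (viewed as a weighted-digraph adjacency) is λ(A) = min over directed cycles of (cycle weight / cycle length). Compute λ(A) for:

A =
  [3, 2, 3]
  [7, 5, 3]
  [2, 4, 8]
λ(A) = 7/3

Enumerate directed cycles and compute their means (weight / length). Sample:
  cycle 0 → 0: weight = 3, length = 1, mean = 3/1 ≈ 3.000
  cycle 1 → 1: weight = 5, length = 1, mean = 5/1 ≈ 5.000
  cycle 2 → 2: weight = 8, length = 1, mean = 8/1 ≈ 8.000
  cycle 0 → 1 → 0: weight = 9, length = 2, mean = 9/2 ≈ 4.500
  cycle 0 → 2 → 0: weight = 5, length = 2, mean = 5/2 ≈ 2.500
  cycle 1 → 0 → 1: weight = 9, length = 2, mean = 9/2 ≈ 4.500
Minimum mean = 2.333, attained e.g. along the cycle 0 → 1 → 2 → 0 with weight 7 and length 3. So λ(A) = 7/3 = 7/3.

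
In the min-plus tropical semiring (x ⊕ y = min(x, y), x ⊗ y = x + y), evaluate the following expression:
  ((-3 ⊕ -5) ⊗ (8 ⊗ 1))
((-3 ⊕ -5) ⊗ (8 ⊗ 1)) = 4

Expand innermost to outermost. Recall ⊕ takes the minimum of its arguments and ⊗ takes their sum. Working out the expression ((-3 ⊕ -5) ⊗ (8 ⊗ 1)) gives 4.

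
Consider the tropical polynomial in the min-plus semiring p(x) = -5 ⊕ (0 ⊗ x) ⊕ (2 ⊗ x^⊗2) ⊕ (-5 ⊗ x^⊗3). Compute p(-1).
p(-1) = -8

A tropical monomial a ⊗ x^⊗i evaluates to a + i · x. Evaluating each term at x = -1:
  Term 0 contributes -5 + 0 · -1 = -5
  Term 1 contributes 0 + 1 · -1 = -1
  Term 2 contributes 2 + 2 · -1 = 0
  Term 3 contributes -5 + 3 · -1 = -8
p(-1) = ⊕ of these = min[-5, -1, 0, -8] = -8.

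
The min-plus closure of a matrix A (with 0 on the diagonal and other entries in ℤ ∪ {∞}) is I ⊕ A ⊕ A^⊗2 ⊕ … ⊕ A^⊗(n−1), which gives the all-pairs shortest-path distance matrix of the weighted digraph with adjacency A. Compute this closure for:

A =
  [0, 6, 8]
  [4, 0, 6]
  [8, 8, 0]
Closure =
  [0, 6, 8]
  [4, 0, 6]
  [8, 8, 0]

This is the Floyd-Warshall all-pairs shortest-path computation. For each intermediate vertex k = 0, 1, …, 2, update dist[i][j] ← min(dist[i][j], dist[i][k] + dist[k][j]). The final matrix gives, for each (i, j), the minimum total weight of any directed path from i to j (possibly empty when i = j).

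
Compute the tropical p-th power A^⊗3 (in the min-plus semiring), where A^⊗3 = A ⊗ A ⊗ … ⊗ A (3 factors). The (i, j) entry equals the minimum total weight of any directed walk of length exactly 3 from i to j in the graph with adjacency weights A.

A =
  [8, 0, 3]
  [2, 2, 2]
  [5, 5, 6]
A^⊗3 =
  [4, 2, 4]
  [4, 4, 4]
  [7, 7, 7]

Each entry (A^⊗3)_ij equals the minimum over all length-3 walks i = v_0 → v_1 → … → v_3 = j of Σ_t A[v_t][v_{t+1}]. For example, for (i, j) = (0, 2) we minimise over 9 possible intermediate vertex sequences; the minimum is 4, attained along the walk 0 → 1 → 1 → 2.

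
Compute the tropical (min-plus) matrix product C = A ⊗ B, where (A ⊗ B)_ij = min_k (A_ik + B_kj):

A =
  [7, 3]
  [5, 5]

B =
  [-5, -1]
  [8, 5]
A ⊗ B =
  [2, 6]
  [0, 4]

Apply the min-plus product entry-by-entry:
  C[0][0] = min over k of (A[0][0] + B[0][0] = 7 + -5 = 2, A[0][1] + B[1][0] = 3 + 8 = 11) = 2 (attained at k = 0)
  C[0][1] = min over k of (A[0][0] + B[0][1] = 7 + -1 = 6, A[0][1] + B[1][1] = 3 + 5 = 8) = 6 (attained at k = 0)
  C[1][0] = min over k of (A[1][0] + B[0][0] = 5 + -5 = 0, A[1][1] + B[1][0] = 5 + 8 = 13) = 0 (attained at k = 0)
  C[1][1] = min over k of (A[1][0] + B[0][1] = 5 + -1 = 4, A[1][1] + B[1][1] = 5 + 5 = 10) = 4 (attained at k = 0)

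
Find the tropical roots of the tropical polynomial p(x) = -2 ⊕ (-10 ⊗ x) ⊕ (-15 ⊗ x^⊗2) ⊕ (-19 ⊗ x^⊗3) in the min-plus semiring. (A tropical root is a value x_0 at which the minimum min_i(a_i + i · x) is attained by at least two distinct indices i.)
Roots: {4, 5, 8}

Each tropical root is a break point of the lower envelope of the lines y = a_i + i · x (there are 4 lines, with slopes 0, 1, ..., 3). Only the lines that attain the minimum somewhere contribute to roots; other lines are dominated. Here the surviving (envelope) indices are i = 3, i = 2, i = 1, i = 0.
Intersections between consecutive envelope lines give the roots: for adjacent envelope indices i < j the intersection is x = (a_i − a_j) / (j − i). Reading off the sorted break points: {4, 5, 8}.
Verification: at each break x_0, at least two indices attain the minimum of min_i(a_i + i · x_0).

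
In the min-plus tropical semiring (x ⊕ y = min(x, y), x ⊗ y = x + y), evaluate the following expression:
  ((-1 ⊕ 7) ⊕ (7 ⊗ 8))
((-1 ⊕ 7) ⊕ (7 ⊗ 8)) = -1

Expand innermost to outermost. Recall ⊕ takes the minimum of its arguments and ⊗ takes their sum. Working out the expression ((-1 ⊕ 7) ⊕ (7 ⊗ 8)) gives -1.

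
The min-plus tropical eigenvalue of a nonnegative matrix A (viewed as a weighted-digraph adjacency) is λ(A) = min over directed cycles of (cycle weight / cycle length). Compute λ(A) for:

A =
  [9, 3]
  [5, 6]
λ(A) = 4

Enumerate directed cycles and compute their means (weight / length). Sample:
  cycle 0 → 0: weight = 9, length = 1, mean = 9/1 ≈ 9.000
  cycle 1 → 1: weight = 6, length = 1, mean = 6/1 ≈ 6.000
  cycle 0 → 1 → 0: weight = 8, length = 2, mean = 8/2 ≈ 4.000
  cycle 1 → 0 → 1: weight = 8, length = 2, mean = 8/2 ≈ 4.000
Minimum mean = 4.000, attained e.g. along the cycle 0 → 1 → 0 with weight 8 and length 2. So λ(A) = 8/2 = 4.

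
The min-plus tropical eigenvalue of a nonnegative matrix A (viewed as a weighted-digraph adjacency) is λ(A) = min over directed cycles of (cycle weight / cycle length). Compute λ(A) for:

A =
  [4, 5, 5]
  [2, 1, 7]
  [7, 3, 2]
λ(A) = 1

Enumerate directed cycles and compute their means (weight / length). Sample:
  cycle 0 → 0: weight = 4, length = 1, mean = 4/1 ≈ 4.000
  cycle 1 → 1: weight = 1, length = 1, mean = 1/1 ≈ 1.000
  cycle 2 → 2: weight = 2, length = 1, mean = 2/1 ≈ 2.000
  cycle 0 → 1 → 0: weight = 7, length = 2, mean = 7/2 ≈ 3.500
  cycle 0 → 2 → 0: weight = 12, length = 2, mean = 12/2 ≈ 6.000
  cycle 1 → 0 → 1: weight = 7, length = 2, mean = 7/2 ≈ 3.500
Minimum mean = 1.000, attained e.g. along the cycle 1 → 1 with weight 1 and length 1. So λ(A) = 1/1 = 1.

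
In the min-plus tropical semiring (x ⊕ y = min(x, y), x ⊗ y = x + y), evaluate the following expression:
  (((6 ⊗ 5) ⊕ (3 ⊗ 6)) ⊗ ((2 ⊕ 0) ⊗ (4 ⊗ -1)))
(((6 ⊗ 5) ⊕ (3 ⊗ 6)) ⊗ ((2 ⊕ 0) ⊗ (4 ⊗ -1))) = 12

Expand innermost to outermost. Recall ⊕ takes the minimum of its arguments and ⊗ takes their sum. Working out the expression (((6 ⊗ 5) ⊕ (3 ⊗ 6)) ⊗ ((2 ⊕ 0) ⊗ (4 ⊗ -1))) gives 12.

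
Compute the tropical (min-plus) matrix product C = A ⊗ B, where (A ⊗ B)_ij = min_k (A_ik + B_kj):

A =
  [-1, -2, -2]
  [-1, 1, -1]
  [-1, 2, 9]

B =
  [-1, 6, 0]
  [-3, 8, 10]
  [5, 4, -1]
A ⊗ B =
  [-5, 2, -3]
  [-2, 3, -2]
  [-2, 5, -1]

Apply the min-plus product entry-by-entry:
  C[0][0] = min over k of (A[0][0] + B[0][0] = -1 + -1 = -2, A[0][1] + B[1][0] = -2 + -3 = -5, A[0][2] + B[2][0] = -2 + 5 = 3) = -5 (attained at k = 1)
  C[0][1] = min over k of (A[0][0] + B[0][1] = -1 + 6 = 5, A[0][1] + B[1][1] = -2 + 8 = 6, A[0][2] + B[2][1] = -2 + 4 = 2) = 2 (attained at k = 2)
  C[0][2] = min over k of (A[0][0] + B[0][2] = -1 + 0 = -1, A[0][1] + B[1][2] = -2 + 10 = 8, A[0][2] + B[2][2] = -2 + -1 = -3) = -3 (attained at k = 2)
  C[1][0] = min over k of (A[1][0] + B[0][0] = -1 + -1 = -2, A[1][1] + B[1][0] = 1 + -3 = -2, A[1][2] + B[2][0] = -1 + 5 = 4) = -2 (attained at k = 0)
  C[1][1] = min over k of (A[1][0] + B[0][1] = -1 + 6 = 5, A[1][1] + B[1][1] = 1 + 8 = 9, A[1][2] + B[2][1] = -1 + 4 = 3) = 3 (attained at k = 2)
  C[1][2] = min over k of (A[1][0] + B[0][2] = -1 + 0 = -1, A[1][1] + B[1][2] = 1 + 10 = 11, A[1][2] + B[2][2] = -1 + -1 = -2) = -2 (attained at k = 2)
  C[2][0] = min over k of (A[2][0] + B[0][0] = -1 + -1 = -2, A[2][1] + B[1][0] = 2 + -3 = -1, A[2][2] + B[2][0] = 9 + 5 = 14) = -2 (attained at k = 0)
  C[2][1] = min over k of (A[2][0] + B[0][1] = -1 + 6 = 5, A[2][1] + B[1][1] = 2 + 8 = 10, A[2][2] + B[2][1] = 9 + 4 = 13) = 5 (attained at k = 0)
  C[2][2] = min over k of (A[2][0] + B[0][2] = -1 + 0 = -1, A[2][1] + B[1][2] = 2 + 10 = 12, A[2][2] + B[2][2] = 9 + -1 = 8) = -1 (attained at k = 0)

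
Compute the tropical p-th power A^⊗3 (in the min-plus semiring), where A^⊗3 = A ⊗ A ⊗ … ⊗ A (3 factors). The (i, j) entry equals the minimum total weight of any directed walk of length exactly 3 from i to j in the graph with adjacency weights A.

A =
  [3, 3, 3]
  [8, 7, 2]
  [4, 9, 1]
A^⊗3 =
  [8, 9, 5]
  [7, 9, 4]
  [6, 8, 3]

Each entry (A^⊗3)_ij equals the minimum over all length-3 walks i = v_0 → v_1 → … → v_3 = j of Σ_t A[v_t][v_{t+1}]. For example, for (i, j) = (0, 2) we minimise over 9 possible intermediate vertex sequences; the minimum is 5, attained along the walk 0 → 2 → 2 → 2.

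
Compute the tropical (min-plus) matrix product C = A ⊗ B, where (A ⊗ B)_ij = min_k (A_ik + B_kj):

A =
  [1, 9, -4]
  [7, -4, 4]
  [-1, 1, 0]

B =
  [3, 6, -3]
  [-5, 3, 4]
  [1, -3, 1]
A ⊗ B =
  [-3, -7, -3]
  [-9, -1, 0]
  [-4, -3, -4]

Apply the min-plus product entry-by-entry:
  C[0][0] = min over k of (A[0][0] + B[0][0] = 1 + 3 = 4, A[0][1] + B[1][0] = 9 + -5 = 4, A[0][2] + B[2][0] = -4 + 1 = -3) = -3 (attained at k = 2)
  C[0][1] = min over k of (A[0][0] + B[0][1] = 1 + 6 = 7, A[0][1] + B[1][1] = 9 + 3 = 12, A[0][2] + B[2][1] = -4 + -3 = -7) = -7 (attained at k = 2)
  C[0][2] = min over k of (A[0][0] + B[0][2] = 1 + -3 = -2, A[0][1] + B[1][2] = 9 + 4 = 13, A[0][2] + B[2][2] = -4 + 1 = -3) = -3 (attained at k = 2)
  C[1][0] = min over k of (A[1][0] + B[0][0] = 7 + 3 = 10, A[1][1] + B[1][0] = -4 + -5 = -9, A[1][2] + B[2][0] = 4 + 1 = 5) = -9 (attained at k = 1)
  C[1][1] = min over k of (A[1][0] + B[0][1] = 7 + 6 = 13, A[1][1] + B[1][1] = -4 + 3 = -1, A[1][2] + B[2][1] = 4 + -3 = 1) = -1 (attained at k = 1)
  C[1][2] = min over k of (A[1][0] + B[0][2] = 7 + -3 = 4, A[1][1] + B[1][2] = -4 + 4 = 0, A[1][2] + B[2][2] = 4 + 1 = 5) = 0 (attained at k = 1)
  C[2][0] = min over k of (A[2][0] + B[0][0] = -1 + 3 = 2, A[2][1] + B[1][0] = 1 + -5 = -4, A[2][2] + B[2][0] = 0 + 1 = 1) = -4 (attained at k = 1)
  C[2][1] = min over k of (A[2][0] + B[0][1] = -1 + 6 = 5, A[2][1] + B[1][1] = 1 + 3 = 4, A[2][2] + B[2][1] = 0 + -3 = -3) = -3 (attained at k = 2)
  C[2][2] = min over k of (A[2][0] + B[0][2] = -1 + -3 = -4, A[2][1] + B[1][2] = 1 + 4 = 5, A[2][2] + B[2][2] = 0 + 1 = 1) = -4 (attained at k = 0)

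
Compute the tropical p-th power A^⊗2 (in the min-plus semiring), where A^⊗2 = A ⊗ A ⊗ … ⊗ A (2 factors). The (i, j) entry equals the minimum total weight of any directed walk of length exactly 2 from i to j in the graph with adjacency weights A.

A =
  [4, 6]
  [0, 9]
A^⊗2 =
  [6, 10]
  [4, 6]

Each entry (A^⊗2)_ij equals the minimum over all length-2 walks i = v_0 → v_1 → … → v_2 = j of Σ_t A[v_t][v_{t+1}]. For example, for (i, j) = (0, 1) we minimise over 2 possible intermediate vertex sequences; the minimum is 10, attained along the walk 0 → 0 → 1.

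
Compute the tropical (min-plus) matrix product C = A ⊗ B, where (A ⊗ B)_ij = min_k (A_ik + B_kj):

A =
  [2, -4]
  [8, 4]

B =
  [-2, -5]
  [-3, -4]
A ⊗ B =
  [-7, -8]
  [1, 0]

Apply the min-plus product entry-by-entry:
  C[0][0] = min over k of (A[0][0] + B[0][0] = 2 + -2 = 0, A[0][1] + B[1][0] = -4 + -3 = -7) = -7 (attained at k = 1)
  C[0][1] = min over k of (A[0][0] + B[0][1] = 2 + -5 = -3, A[0][1] + B[1][1] = -4 + -4 = -8) = -8 (attained at k = 1)
  C[1][0] = min over k of (A[1][0] + B[0][0] = 8 + -2 = 6, A[1][1] + B[1][0] = 4 + -3 = 1) = 1 (attained at k = 1)
  C[1][1] = min over k of (A[1][0] + B[0][1] = 8 + -5 = 3, A[1][1] + B[1][1] = 4 + -4 = 0) = 0 (attained at k = 1)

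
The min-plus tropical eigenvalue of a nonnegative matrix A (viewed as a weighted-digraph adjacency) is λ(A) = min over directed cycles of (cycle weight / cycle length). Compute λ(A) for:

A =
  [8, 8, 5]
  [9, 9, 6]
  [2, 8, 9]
λ(A) = 7/2

Enumerate directed cycles and compute their means (weight / length). Sample:
  cycle 0 → 0: weight = 8, length = 1, mean = 8/1 ≈ 8.000
  cycle 1 → 1: weight = 9, length = 1, mean = 9/1 ≈ 9.000
  cycle 2 → 2: weight = 9, length = 1, mean = 9/1 ≈ 9.000
  cycle 0 → 1 → 0: weight = 17, length = 2, mean = 17/2 ≈ 8.500
  cycle 0 → 2 → 0: weight = 7, length = 2, mean = 7/2 ≈ 3.500
  cycle 1 → 0 → 1: weight = 17, length = 2, mean = 17/2 ≈ 8.500
Minimum mean = 3.500, attained e.g. along the cycle 0 → 2 → 0 with weight 7 and length 2. So λ(A) = 7/2 = 7/2.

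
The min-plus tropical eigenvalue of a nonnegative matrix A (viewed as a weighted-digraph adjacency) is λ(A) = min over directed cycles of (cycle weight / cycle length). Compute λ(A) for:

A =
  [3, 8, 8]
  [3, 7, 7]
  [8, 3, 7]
λ(A) = 3

Enumerate directed cycles and compute their means (weight / length). Sample:
  cycle 0 → 0: weight = 3, length = 1, mean = 3/1 ≈ 3.000
  cycle 1 → 1: weight = 7, length = 1, mean = 7/1 ≈ 7.000
  cycle 2 → 2: weight = 7, length = 1, mean = 7/1 ≈ 7.000
  cycle 0 → 1 → 0: weight = 11, length = 2, mean = 11/2 ≈ 5.500
  cycle 0 → 2 → 0: weight = 16, length = 2, mean = 16/2 ≈ 8.000
  cycle 1 → 0 → 1: weight = 11, length = 2, mean = 11/2 ≈ 5.500
Minimum mean = 3.000, attained e.g. along the cycle 0 → 0 with weight 3 and length 1. So λ(A) = 3/1 = 3.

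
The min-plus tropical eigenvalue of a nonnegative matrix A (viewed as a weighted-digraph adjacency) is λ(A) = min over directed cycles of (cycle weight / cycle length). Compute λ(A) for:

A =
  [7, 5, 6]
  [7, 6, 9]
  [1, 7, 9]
λ(A) = 7/2

Enumerate directed cycles and compute their means (weight / length). Sample:
  cycle 0 → 0: weight = 7, length = 1, mean = 7/1 ≈ 7.000
  cycle 1 → 1: weight = 6, length = 1, mean = 6/1 ≈ 6.000
  cycle 2 → 2: weight = 9, length = 1, mean = 9/1 ≈ 9.000
  cycle 0 → 1 → 0: weight = 12, length = 2, mean = 12/2 ≈ 6.000
  cycle 0 → 2 → 0: weight = 7, length = 2, mean = 7/2 ≈ 3.500
  cycle 1 → 0 → 1: weight = 12, length = 2, mean = 12/2 ≈ 6.000
Minimum mean = 3.500, attained e.g. along the cycle 0 → 2 → 0 with weight 7 and length 2. So λ(A) = 7/2 = 7/2.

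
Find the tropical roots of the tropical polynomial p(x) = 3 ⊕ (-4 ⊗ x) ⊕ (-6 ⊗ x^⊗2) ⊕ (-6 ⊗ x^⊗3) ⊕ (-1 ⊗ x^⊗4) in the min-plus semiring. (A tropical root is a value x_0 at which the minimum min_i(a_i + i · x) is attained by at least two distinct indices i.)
Roots: {-5, 0, 2, 7}

Each tropical root is a break point of the lower envelope of the lines y = a_i + i · x (there are 5 lines, with slopes 0, 1, ..., 4). Only the lines that attain the minimum somewhere contribute to roots; other lines are dominated. Here the surviving (envelope) indices are i = 4, i = 3, i = 2, i = 1, i = 0.
Intersections between consecutive envelope lines give the roots: for adjacent envelope indices i < j the intersection is x = (a_i − a_j) / (j − i). Reading off the sorted break points: {-5, 0, 2, 7}.
Verification: at each break x_0, at least two indices attain the minimum of min_i(a_i + i · x_0).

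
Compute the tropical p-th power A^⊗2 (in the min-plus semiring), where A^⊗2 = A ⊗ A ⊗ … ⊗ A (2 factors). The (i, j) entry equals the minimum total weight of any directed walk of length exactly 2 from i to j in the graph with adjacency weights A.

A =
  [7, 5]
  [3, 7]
A^⊗2 =
  [8, 12]
  [10, 8]

Each entry (A^⊗2)_ij equals the minimum over all length-2 walks i = v_0 → v_1 → … → v_2 = j of Σ_t A[v_t][v_{t+1}]. For example, for (i, j) = (0, 1) we minimise over 2 possible intermediate vertex sequences; the minimum is 12, attained along the walk 0 → 0 → 1.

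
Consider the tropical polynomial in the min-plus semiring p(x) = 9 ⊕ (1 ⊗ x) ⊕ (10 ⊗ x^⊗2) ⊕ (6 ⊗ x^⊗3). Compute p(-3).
p(-3) = -3

A tropical monomial a ⊗ x^⊗i evaluates to a + i · x. Evaluating each term at x = -3:
  Term 0 contributes 9 + 0 · -3 = 9
  Term 1 contributes 1 + 1 · -3 = -2
  Term 2 contributes 10 + 2 · -3 = 4
  Term 3 contributes 6 + 3 · -3 = -3
p(-3) = ⊕ of these = min[9, -2, 4, -3] = -3.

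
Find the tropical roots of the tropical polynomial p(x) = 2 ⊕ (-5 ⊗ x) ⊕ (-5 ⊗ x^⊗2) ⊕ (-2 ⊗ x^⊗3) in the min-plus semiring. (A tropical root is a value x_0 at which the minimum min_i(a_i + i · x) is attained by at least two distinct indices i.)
Roots: {-3, 0, 7}

Each tropical root is a break point of the lower envelope of the lines y = a_i + i · x (there are 4 lines, with slopes 0, 1, ..., 3). Only the lines that attain the minimum somewhere contribute to roots; other lines are dominated. Here the surviving (envelope) indices are i = 3, i = 2, i = 1, i = 0.
Intersections between consecutive envelope lines give the roots: for adjacent envelope indices i < j the intersection is x = (a_i − a_j) / (j − i). Reading off the sorted break points: {-3, 0, 7}.
Verification: at each break x_0, at least two indices attain the minimum of min_i(a_i + i · x_0).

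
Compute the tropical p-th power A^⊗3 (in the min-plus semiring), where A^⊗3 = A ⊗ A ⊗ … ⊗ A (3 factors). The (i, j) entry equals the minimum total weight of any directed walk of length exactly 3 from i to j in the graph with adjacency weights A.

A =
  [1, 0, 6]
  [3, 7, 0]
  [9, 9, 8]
A^⊗3 =
  [3, 2, 1]
  [5, 4, 3]
  [11, 10, 9]

Each entry (A^⊗3)_ij equals the minimum over all length-3 walks i = v_0 → v_1 → … → v_3 = j of Σ_t A[v_t][v_{t+1}]. For example, for (i, j) = (0, 2) we minimise over 9 possible intermediate vertex sequences; the minimum is 1, attained along the walk 0 → 0 → 1 → 2.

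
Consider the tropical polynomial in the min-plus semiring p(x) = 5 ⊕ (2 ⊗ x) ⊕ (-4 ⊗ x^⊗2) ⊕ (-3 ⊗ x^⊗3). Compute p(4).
p(4) = 4

A tropical monomial a ⊗ x^⊗i evaluates to a + i · x. Evaluating each term at x = 4:
  Term 0 contributes 5 + 0 · 4 = 5
  Term 1 contributes 2 + 1 · 4 = 6
  Term 2 contributes -4 + 2 · 4 = 4
  Term 3 contributes -3 + 3 · 4 = 9
p(4) = ⊕ of these = min[5, 6, 4, 9] = 4.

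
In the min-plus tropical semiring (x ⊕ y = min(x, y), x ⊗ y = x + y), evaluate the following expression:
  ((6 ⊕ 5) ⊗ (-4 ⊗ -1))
((6 ⊕ 5) ⊗ (-4 ⊗ -1)) = 0

Expand innermost to outermost. Recall ⊕ takes the minimum of its arguments and ⊗ takes their sum. Working out the expression ((6 ⊕ 5) ⊗ (-4 ⊗ -1)) gives 0.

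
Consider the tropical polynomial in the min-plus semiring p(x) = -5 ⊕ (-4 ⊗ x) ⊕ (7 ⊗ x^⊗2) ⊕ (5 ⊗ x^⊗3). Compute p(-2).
p(-2) = -6

A tropical monomial a ⊗ x^⊗i evaluates to a + i · x. Evaluating each term at x = -2:
  Term 0 contributes -5 + 0 · -2 = -5
  Term 1 contributes -4 + 1 · -2 = -6
  Term 2 contributes 7 + 2 · -2 = 3
  Term 3 contributes 5 + 3 · -2 = -1
p(-2) = ⊕ of these = min[-5, -6, 3, -1] = -6.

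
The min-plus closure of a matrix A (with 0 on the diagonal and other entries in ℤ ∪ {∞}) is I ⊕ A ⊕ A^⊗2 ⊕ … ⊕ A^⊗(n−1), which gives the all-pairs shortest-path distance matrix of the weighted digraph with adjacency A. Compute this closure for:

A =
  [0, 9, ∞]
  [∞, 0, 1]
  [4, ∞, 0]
Closure =
  [0, 9, 10]
  [5, 0, 1]
  [4, 13, 0]

This is the Floyd-Warshall all-pairs shortest-path computation. For each intermediate vertex k = 0, 1, …, 2, update dist[i][j] ← min(dist[i][j], dist[i][k] + dist[k][j]). The final matrix gives, for each (i, j), the minimum total weight of any directed path from i to j (possibly empty when i = j).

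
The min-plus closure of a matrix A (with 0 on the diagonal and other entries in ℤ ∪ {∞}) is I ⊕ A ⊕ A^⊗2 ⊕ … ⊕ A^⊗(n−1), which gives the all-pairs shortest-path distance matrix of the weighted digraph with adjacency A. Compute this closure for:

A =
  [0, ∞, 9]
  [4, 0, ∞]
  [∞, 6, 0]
Closure =
  [0, 15, 9]
  [4, 0, 13]
  [10, 6, 0]

This is the Floyd-Warshall all-pairs shortest-path computation. For each intermediate vertex k = 0, 1, …, 2, update dist[i][j] ← min(dist[i][j], dist[i][k] + dist[k][j]). The final matrix gives, for each (i, j), the minimum total weight of any directed path from i to j (possibly empty when i = j).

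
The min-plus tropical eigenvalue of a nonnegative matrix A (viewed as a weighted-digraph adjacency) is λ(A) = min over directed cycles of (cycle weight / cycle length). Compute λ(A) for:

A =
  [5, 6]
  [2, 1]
λ(A) = 1

Enumerate directed cycles and compute their means (weight / length). Sample:
  cycle 0 → 0: weight = 5, length = 1, mean = 5/1 ≈ 5.000
  cycle 1 → 1: weight = 1, length = 1, mean = 1/1 ≈ 1.000
  cycle 0 → 1 → 0: weight = 8, length = 2, mean = 8/2 ≈ 4.000
  cycle 1 → 0 → 1: weight = 8, length = 2, mean = 8/2 ≈ 4.000
Minimum mean = 1.000, attained e.g. along the cycle 1 → 1 with weight 1 and length 1. So λ(A) = 1/1 = 1.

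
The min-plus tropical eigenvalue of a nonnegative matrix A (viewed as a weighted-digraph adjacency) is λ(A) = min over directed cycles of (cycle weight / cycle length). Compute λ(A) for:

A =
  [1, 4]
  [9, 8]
λ(A) = 1

Enumerate directed cycles and compute their means (weight / length). Sample:
  cycle 0 → 0: weight = 1, length = 1, mean = 1/1 ≈ 1.000
  cycle 1 → 1: weight = 8, length = 1, mean = 8/1 ≈ 8.000
  cycle 0 → 1 → 0: weight = 13, length = 2, mean = 13/2 ≈ 6.500
  cycle 1 → 0 → 1: weight = 13, length = 2, mean = 13/2 ≈ 6.500
Minimum mean = 1.000, attained e.g. along the cycle 0 → 0 with weight 1 and length 1. So λ(A) = 1/1 = 1.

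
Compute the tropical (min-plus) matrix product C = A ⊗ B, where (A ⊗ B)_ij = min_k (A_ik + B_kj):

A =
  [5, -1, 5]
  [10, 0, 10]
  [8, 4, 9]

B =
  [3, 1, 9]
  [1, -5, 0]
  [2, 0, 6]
A ⊗ B =
  [0, -6, -1]
  [1, -5, 0]
  [5, -1, 4]

Apply the min-plus product entry-by-entry:
  C[0][0] = min over k of (A[0][0] + B[0][0] = 5 + 3 = 8, A[0][1] + B[1][0] = -1 + 1 = 0, A[0][2] + B[2][0] = 5 + 2 = 7) = 0 (attained at k = 1)
  C[0][1] = min over k of (A[0][0] + B[0][1] = 5 + 1 = 6, A[0][1] + B[1][1] = -1 + -5 = -6, A[0][2] + B[2][1] = 5 + 0 = 5) = -6 (attained at k = 1)
  C[0][2] = min over k of (A[0][0] + B[0][2] = 5 + 9 = 14, A[0][1] + B[1][2] = -1 + 0 = -1, A[0][2] + B[2][2] = 5 + 6 = 11) = -1 (attained at k = 1)
  C[1][0] = min over k of (A[1][0] + B[0][0] = 10 + 3 = 13, A[1][1] + B[1][0] = 0 + 1 = 1, A[1][2] + B[2][0] = 10 + 2 = 12) = 1 (attained at k = 1)
  C[1][1] = min over k of (A[1][0] + B[0][1] = 10 + 1 = 11, A[1][1] + B[1][1] = 0 + -5 = -5, A[1][2] + B[2][1] = 10 + 0 = 10) = -5 (attained at k = 1)
  C[1][2] = min over k of (A[1][0] + B[0][2] = 10 + 9 = 19, A[1][1] + B[1][2] = 0 + 0 = 0, A[1][2] + B[2][2] = 10 + 6 = 16) = 0 (attained at k = 1)
  C[2][0] = min over k of (A[2][0] + B[0][0] = 8 + 3 = 11, A[2][1] + B[1][0] = 4 + 1 = 5, A[2][2] + B[2][0] = 9 + 2 = 11) = 5 (attained at k = 1)
  C[2][1] = min over k of (A[2][0] + B[0][1] = 8 + 1 = 9, A[2][1] + B[1][1] = 4 + -5 = -1, A[2][2] + B[2][1] = 9 + 0 = 9) = -1 (attained at k = 1)
  C[2][2] = min over k of (A[2][0] + B[0][2] = 8 + 9 = 17, A[2][1] + B[1][2] = 4 + 0 = 4, A[2][2] + B[2][2] = 9 + 6 = 15) = 4 (attained at k = 1)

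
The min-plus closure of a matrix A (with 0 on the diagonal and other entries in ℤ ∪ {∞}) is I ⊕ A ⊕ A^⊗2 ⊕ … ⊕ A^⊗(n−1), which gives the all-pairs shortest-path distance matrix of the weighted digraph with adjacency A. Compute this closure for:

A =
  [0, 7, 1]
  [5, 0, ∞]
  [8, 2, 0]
Closure =
  [0, 3, 1]
  [5, 0, 6]
  [7, 2, 0]

This is the Floyd-Warshall all-pairs shortest-path computation. For each intermediate vertex k = 0, 1, …, 2, update dist[i][j] ← min(dist[i][j], dist[i][k] + dist[k][j]). The final matrix gives, for each (i, j), the minimum total weight of any directed path from i to j (possibly empty when i = j).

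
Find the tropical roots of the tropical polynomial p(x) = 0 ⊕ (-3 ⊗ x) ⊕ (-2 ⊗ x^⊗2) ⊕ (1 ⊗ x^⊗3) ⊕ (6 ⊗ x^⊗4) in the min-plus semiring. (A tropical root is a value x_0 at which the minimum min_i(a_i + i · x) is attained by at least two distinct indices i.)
Roots: {-5, -3, -1, 3}

Each tropical root is a break point of the lower envelope of the lines y = a_i + i · x (there are 5 lines, with slopes 0, 1, ..., 4). Only the lines that attain the minimum somewhere contribute to roots; other lines are dominated. Here the surviving (envelope) indices are i = 4, i = 3, i = 2, i = 1, i = 0.
Intersections between consecutive envelope lines give the roots: for adjacent envelope indices i < j the intersection is x = (a_i − a_j) / (j − i). Reading off the sorted break points: {-5, -3, -1, 3}.
Verification: at each break x_0, at least two indices attain the minimum of min_i(a_i + i · x_0).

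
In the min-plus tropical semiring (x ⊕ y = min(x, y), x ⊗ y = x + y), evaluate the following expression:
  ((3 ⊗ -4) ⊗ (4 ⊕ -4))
((3 ⊗ -4) ⊗ (4 ⊕ -4)) = -5

Expand innermost to outermost. Recall ⊕ takes the minimum of its arguments and ⊗ takes their sum. Working out the expression ((3 ⊗ -4) ⊗ (4 ⊕ -4)) gives -5.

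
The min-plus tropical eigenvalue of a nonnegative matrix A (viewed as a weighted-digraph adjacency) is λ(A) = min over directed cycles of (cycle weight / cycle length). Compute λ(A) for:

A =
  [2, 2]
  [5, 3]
λ(A) = 2

Enumerate directed cycles and compute their means (weight / length). Sample:
  cycle 0 → 0: weight = 2, length = 1, mean = 2/1 ≈ 2.000
  cycle 1 → 1: weight = 3, length = 1, mean = 3/1 ≈ 3.000
  cycle 0 → 1 → 0: weight = 7, length = 2, mean = 7/2 ≈ 3.500
  cycle 1 → 0 → 1: weight = 7, length = 2, mean = 7/2 ≈ 3.500
Minimum mean = 2.000, attained e.g. along the cycle 0 → 0 with weight 2 and length 1. So λ(A) = 2/1 = 2.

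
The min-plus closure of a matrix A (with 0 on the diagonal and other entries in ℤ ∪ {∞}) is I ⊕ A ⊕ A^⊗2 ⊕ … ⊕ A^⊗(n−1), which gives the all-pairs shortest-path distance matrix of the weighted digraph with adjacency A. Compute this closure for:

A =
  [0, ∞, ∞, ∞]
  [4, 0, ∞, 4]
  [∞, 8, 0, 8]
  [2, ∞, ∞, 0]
Closure =
  [0, ∞, ∞, ∞]
  [4, 0, ∞, 4]
  [10, 8, 0, 8]
  [2, ∞, ∞, 0]

This is the Floyd-Warshall all-pairs shortest-path computation. For each intermediate vertex k = 0, 1, …, 3, update dist[i][j] ← min(dist[i][j], dist[i][k] + dist[k][j]). The final matrix gives, for each (i, j), the minimum total weight of any directed path from i to j (possibly empty when i = j).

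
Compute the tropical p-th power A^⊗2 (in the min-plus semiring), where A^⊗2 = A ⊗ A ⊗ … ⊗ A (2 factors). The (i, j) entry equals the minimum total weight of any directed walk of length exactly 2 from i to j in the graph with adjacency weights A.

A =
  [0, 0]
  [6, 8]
A^⊗2 =
  [0, 0]
  [6, 6]

Each entry (A^⊗2)_ij equals the minimum over all length-2 walks i = v_0 → v_1 → … → v_2 = j of Σ_t A[v_t][v_{t+1}]. For example, for (i, j) = (0, 1) we minimise over 2 possible intermediate vertex sequences; the minimum is 0, attained along the walk 0 → 0 → 1.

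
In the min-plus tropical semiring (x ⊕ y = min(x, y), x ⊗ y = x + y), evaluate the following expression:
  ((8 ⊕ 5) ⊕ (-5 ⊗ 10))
((8 ⊕ 5) ⊕ (-5 ⊗ 10)) = 5

Expand innermost to outermost. Recall ⊕ takes the minimum of its arguments and ⊗ takes their sum. Working out the expression ((8 ⊕ 5) ⊕ (-5 ⊗ 10)) gives 5.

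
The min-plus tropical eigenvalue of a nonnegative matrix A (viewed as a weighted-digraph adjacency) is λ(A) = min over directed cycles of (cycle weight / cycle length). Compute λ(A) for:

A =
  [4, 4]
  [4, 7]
λ(A) = 4

Enumerate directed cycles and compute their means (weight / length). Sample:
  cycle 0 → 0: weight = 4, length = 1, mean = 4/1 ≈ 4.000
  cycle 1 → 1: weight = 7, length = 1, mean = 7/1 ≈ 7.000
  cycle 0 → 1 → 0: weight = 8, length = 2, mean = 8/2 ≈ 4.000
  cycle 1 → 0 → 1: weight = 8, length = 2, mean = 8/2 ≈ 4.000
Minimum mean = 4.000, attained e.g. along the cycle 0 → 0 with weight 4 and length 1. So λ(A) = 4/1 = 4.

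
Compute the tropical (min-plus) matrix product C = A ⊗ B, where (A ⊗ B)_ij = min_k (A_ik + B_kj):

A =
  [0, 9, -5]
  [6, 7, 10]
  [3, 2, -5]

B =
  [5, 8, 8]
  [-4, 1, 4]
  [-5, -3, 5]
A ⊗ B =
  [-10, -8, 0]
  [3, 7, 11]
  [-10, -8, 0]

Apply the min-plus product entry-by-entry:
  C[0][0] = min over k of (A[0][0] + B[0][0] = 0 + 5 = 5, A[0][1] + B[1][0] = 9 + -4 = 5, A[0][2] + B[2][0] = -5 + -5 = -10) = -10 (attained at k = 2)
  C[0][1] = min over k of (A[0][0] + B[0][1] = 0 + 8 = 8, A[0][1] + B[1][1] = 9 + 1 = 10, A[0][2] + B[2][1] = -5 + -3 = -8) = -8 (attained at k = 2)
  C[0][2] = min over k of (A[0][0] + B[0][2] = 0 + 8 = 8, A[0][1] + B[1][2] = 9 + 4 = 13, A[0][2] + B[2][2] = -5 + 5 = 0) = 0 (attained at k = 2)
  C[1][0] = min over k of (A[1][0] + B[0][0] = 6 + 5 = 11, A[1][1] + B[1][0] = 7 + -4 = 3, A[1][2] + B[2][0] = 10 + -5 = 5) = 3 (attained at k = 1)
  C[1][1] = min over k of (A[1][0] + B[0][1] = 6 + 8 = 14, A[1][1] + B[1][1] = 7 + 1 = 8, A[1][2] + B[2][1] = 10 + -3 = 7) = 7 (attained at k = 2)
  C[1][2] = min over k of (A[1][0] + B[0][2] = 6 + 8 = 14, A[1][1] + B[1][2] = 7 + 4 = 11, A[1][2] + B[2][2] = 10 + 5 = 15) = 11 (attained at k = 1)
  C[2][0] = min over k of (A[2][0] + B[0][0] = 3 + 5 = 8, A[2][1] + B[1][0] = 2 + -4 = -2, A[2][2] + B[2][0] = -5 + -5 = -10) = -10 (attained at k = 2)
  C[2][1] = min over k of (A[2][0] + B[0][1] = 3 + 8 = 11, A[2][1] + B[1][1] = 2 + 1 = 3, A[2][2] + B[2][1] = -5 + -3 = -8) = -8 (attained at k = 2)
  C[2][2] = min over k of (A[2][0] + B[0][2] = 3 + 8 = 11, A[2][1] + B[1][2] = 2 + 4 = 6, A[2][2] + B[2][2] = -5 + 5 = 0) = 0 (attained at k = 2)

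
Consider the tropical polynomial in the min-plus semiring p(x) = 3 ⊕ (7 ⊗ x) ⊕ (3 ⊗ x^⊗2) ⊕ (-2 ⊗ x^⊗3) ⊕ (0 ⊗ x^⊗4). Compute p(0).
p(0) = -2

A tropical monomial a ⊗ x^⊗i evaluates to a + i · x. Evaluating each term at x = 0:
  Term 0 contributes 3 + 0 · 0 = 3
  Term 1 contributes 7 + 1 · 0 = 7
  Term 2 contributes 3 + 2 · 0 = 3
  Term 3 contributes -2 + 3 · 0 = -2
  Term 4 contributes 0 + 4 · 0 = 0
p(0) = ⊕ of these = min[3, 7, 3, -2, 0] = -2.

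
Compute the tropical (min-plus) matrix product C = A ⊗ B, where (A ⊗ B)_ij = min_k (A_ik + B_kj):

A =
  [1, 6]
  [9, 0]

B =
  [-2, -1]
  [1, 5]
A ⊗ B =
  [-1, 0]
  [1, 5]

Apply the min-plus product entry-by-entry:
  C[0][0] = min over k of (A[0][0] + B[0][0] = 1 + -2 = -1, A[0][1] + B[1][0] = 6 + 1 = 7) = -1 (attained at k = 0)
  C[0][1] = min over k of (A[0][0] + B[0][1] = 1 + -1 = 0, A[0][1] + B[1][1] = 6 + 5 = 11) = 0 (attained at k = 0)
  C[1][0] = min over k of (A[1][0] + B[0][0] = 9 + -2 = 7, A[1][1] + B[1][0] = 0 + 1 = 1) = 1 (attained at k = 1)
  C[1][1] = min over k of (A[1][0] + B[0][1] = 9 + -1 = 8, A[1][1] + B[1][1] = 0 + 5 = 5) = 5 (attained at k = 1)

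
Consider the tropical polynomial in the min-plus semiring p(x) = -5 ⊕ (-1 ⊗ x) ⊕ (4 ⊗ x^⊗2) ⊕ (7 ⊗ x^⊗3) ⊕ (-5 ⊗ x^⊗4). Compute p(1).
p(1) = -5

A tropical monomial a ⊗ x^⊗i evaluates to a + i · x. Evaluating each term at x = 1:
  Term 0 contributes -5 + 0 · 1 = -5
  Term 1 contributes -1 + 1 · 1 = 0
  Term 2 contributes 4 + 2 · 1 = 6
  Term 3 contributes 7 + 3 · 1 = 10
  Term 4 contributes -5 + 4 · 1 = -1
p(1) = ⊕ of these = min[-5, 0, 6, 10, -1] = -5.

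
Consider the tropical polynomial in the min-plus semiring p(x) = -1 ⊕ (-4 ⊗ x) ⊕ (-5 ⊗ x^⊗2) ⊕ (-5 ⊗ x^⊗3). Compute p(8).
p(8) = -1

A tropical monomial a ⊗ x^⊗i evaluates to a + i · x. Evaluating each term at x = 8:
  Term 0 contributes -1 + 0 · 8 = -1
  Term 1 contributes -4 + 1 · 8 = 4
  Term 2 contributes -5 + 2 · 8 = 11
  Term 3 contributes -5 + 3 · 8 = 19
p(8) = ⊕ of these = min[-1, 4, 11, 19] = -1.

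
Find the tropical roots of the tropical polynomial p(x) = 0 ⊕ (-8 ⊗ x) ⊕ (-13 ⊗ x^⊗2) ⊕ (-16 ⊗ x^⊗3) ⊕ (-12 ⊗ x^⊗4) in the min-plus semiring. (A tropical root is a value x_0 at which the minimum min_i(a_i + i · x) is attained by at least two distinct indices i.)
Roots: {-4, 3, 5, 8}

Each tropical root is a break point of the lower envelope of the lines y = a_i + i · x (there are 5 lines, with slopes 0, 1, ..., 4). Only the lines that attain the minimum somewhere contribute to roots; other lines are dominated. Here the surviving (envelope) indices are i = 4, i = 3, i = 2, i = 1, i = 0.
Intersections between consecutive envelope lines give the roots: for adjacent envelope indices i < j the intersection is x = (a_i − a_j) / (j − i). Reading off the sorted break points: {-4, 3, 5, 8}.
Verification: at each break x_0, at least two indices attain the minimum of min_i(a_i + i · x_0).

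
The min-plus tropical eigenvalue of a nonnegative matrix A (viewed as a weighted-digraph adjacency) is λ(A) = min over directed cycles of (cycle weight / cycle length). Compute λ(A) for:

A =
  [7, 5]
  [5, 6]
λ(A) = 5

Enumerate directed cycles and compute their means (weight / length). Sample:
  cycle 0 → 0: weight = 7, length = 1, mean = 7/1 ≈ 7.000
  cycle 1 → 1: weight = 6, length = 1, mean = 6/1 ≈ 6.000
  cycle 0 → 1 → 0: weight = 10, length = 2, mean = 10/2 ≈ 5.000
  cycle 1 → 0 → 1: weight = 10, length = 2, mean = 10/2 ≈ 5.000
Minimum mean = 5.000, attained e.g. along the cycle 0 → 1 → 0 with weight 10 and length 2. So λ(A) = 10/2 = 5.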